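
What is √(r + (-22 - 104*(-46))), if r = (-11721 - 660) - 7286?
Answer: I*√14905 ≈ 122.09*I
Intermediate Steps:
r = -19667 (r = -12381 - 7286 = -19667)
√(r + (-22 - 104*(-46))) = √(-19667 + (-22 - 104*(-46))) = √(-19667 + (-22 + 4784)) = √(-19667 + 4762) = √(-14905) = I*√14905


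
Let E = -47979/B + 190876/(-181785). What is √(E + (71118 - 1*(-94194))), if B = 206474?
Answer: √232888392414251009173386690/37533876090 ≈ 406.58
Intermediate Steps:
E = -48132793739/37533876090 (E = -47979/206474 + 190876/(-181785) = -47979*1/206474 + 190876*(-1/181785) = -47979/206474 - 190876/181785 = -48132793739/37533876090 ≈ -1.2824)
√(E + (71118 - 1*(-94194))) = √(-48132793739/37533876090 + (71118 - 1*(-94194))) = √(-48132793739/37533876090 + (71118 + 94194)) = √(-48132793739/37533876090 + 165312) = √(6204751991396341/37533876090) = √232888392414251009173386690/37533876090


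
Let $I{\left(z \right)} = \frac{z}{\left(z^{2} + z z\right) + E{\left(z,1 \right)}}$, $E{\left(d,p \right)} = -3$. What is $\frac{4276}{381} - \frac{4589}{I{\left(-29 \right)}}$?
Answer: $\frac{2935702715}{11049} \approx 2.657 \cdot 10^{5}$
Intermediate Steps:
$I{\left(z \right)} = \frac{z}{-3 + 2 z^{2}}$ ($I{\left(z \right)} = \frac{z}{\left(z^{2} + z z\right) - 3} = \frac{z}{\left(z^{2} + z^{2}\right) - 3} = \frac{z}{2 z^{2} - 3} = \frac{z}{-3 + 2 z^{2}}$)
$\frac{4276}{381} - \frac{4589}{I{\left(-29 \right)}} = \frac{4276}{381} - \frac{4589}{\left(-29\right) \frac{1}{-3 + 2 \left(-29\right)^{2}}} = 4276 \cdot \frac{1}{381} - \frac{4589}{\left(-29\right) \frac{1}{-3 + 2 \cdot 841}} = \frac{4276}{381} - \frac{4589}{\left(-29\right) \frac{1}{-3 + 1682}} = \frac{4276}{381} - \frac{4589}{\left(-29\right) \frac{1}{1679}} = \frac{4276}{381} - \frac{4589}{- \frac{29}{1679}} = \frac{4276}{381} - - \frac{7704931}{29} = \frac{4276}{381} + \frac{7704931}{29} = \frac{2935702715}{11049}$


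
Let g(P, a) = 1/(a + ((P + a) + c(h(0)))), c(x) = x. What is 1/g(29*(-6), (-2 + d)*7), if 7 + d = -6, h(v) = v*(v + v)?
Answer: -384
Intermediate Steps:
h(v) = 2*v² (h(v) = v*(2*v) = 2*v²)
d = -13 (d = -7 - 6 = -13)
g(P, a) = 1/(P + 2*a) (g(P, a) = 1/(a + ((P + a) + 2*0²)) = 1/(a + ((P + a) + 2*0)) = 1/(a + ((P + a) + 0)) = 1/(a + (P + a)) = 1/(P + 2*a))
1/g(29*(-6), (-2 + d)*7) = 1/(1/(29*(-6) + 2*((-2 - 13)*7))) = 1/(1/(-174 + 2*(-15*7))) = 1/(1/(-174 + 2*(-105))) = 1/(1/(-174 - 210)) = 1/(1/(-384)) = 1/(-1/384) = -384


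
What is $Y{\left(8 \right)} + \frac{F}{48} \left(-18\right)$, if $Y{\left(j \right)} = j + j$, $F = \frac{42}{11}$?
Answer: $\frac{641}{44} \approx 14.568$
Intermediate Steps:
$F = \frac{42}{11}$ ($F = 42 \cdot \frac{1}{11} = \frac{42}{11} \approx 3.8182$)
$Y{\left(j \right)} = 2 j$
$Y{\left(8 \right)} + \frac{F}{48} \left(-18\right) = 2 \cdot 8 + \frac{42}{11 \cdot 48} \left(-18\right) = 16 + \frac{42}{11} \cdot \frac{1}{48} \left(-18\right) = 16 + \frac{7}{88} \left(-18\right) = 16 - \frac{63}{44} = \frac{641}{44}$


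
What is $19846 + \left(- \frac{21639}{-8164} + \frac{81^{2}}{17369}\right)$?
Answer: $\frac{2814602452331}{141800516} \approx 19849.0$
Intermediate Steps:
$19846 + \left(- \frac{21639}{-8164} + \frac{81^{2}}{17369}\right) = 19846 + \left(\left(-21639\right) \left(- \frac{1}{8164}\right) + 6561 \cdot \frac{1}{17369}\right) = 19846 + \left(\frac{21639}{8164} + \frac{6561}{17369}\right) = 19846 + \frac{429411795}{141800516} = \frac{2814602452331}{141800516}$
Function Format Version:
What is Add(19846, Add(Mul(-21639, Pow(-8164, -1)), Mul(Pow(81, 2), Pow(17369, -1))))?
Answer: Rational(2814602452331, 141800516) ≈ 19849.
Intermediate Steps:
Add(19846, Add(Mul(-21639, Pow(-8164, -1)), Mul(Pow(81, 2), Pow(17369, -1)))) = Add(19846, Add(Mul(-21639, Rational(-1, 8164)), Mul(6561, Rational(1, 17369)))) = Add(19846, Add(Rational(21639, 8164), Rational(6561, 17369))) = Add(19846, Rational(429411795, 141800516)) = Rational(2814602452331, 141800516)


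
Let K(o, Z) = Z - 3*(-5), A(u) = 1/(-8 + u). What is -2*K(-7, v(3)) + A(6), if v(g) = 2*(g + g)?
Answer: -109/2 ≈ -54.500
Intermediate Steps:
v(g) = 4*g (v(g) = 2*(2*g) = 4*g)
K(o, Z) = 15 + Z (K(o, Z) = Z + 15 = 15 + Z)
-2*K(-7, v(3)) + A(6) = -2*(15 + 4*3) + 1/(-8 + 6) = -2*(15 + 12) + 1/(-2) = -2*27 - ½ = -54 - ½ = -109/2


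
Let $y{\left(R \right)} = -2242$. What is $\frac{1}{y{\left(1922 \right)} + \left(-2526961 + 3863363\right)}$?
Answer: $\frac{1}{1334160} \approx 7.4954 \cdot 10^{-7}$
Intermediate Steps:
$\frac{1}{y{\left(1922 \right)} + \left(-2526961 + 3863363\right)} = \frac{1}{-2242 + \left(-2526961 + 3863363\right)} = \frac{1}{-2242 + 1336402} = \frac{1}{1334160}$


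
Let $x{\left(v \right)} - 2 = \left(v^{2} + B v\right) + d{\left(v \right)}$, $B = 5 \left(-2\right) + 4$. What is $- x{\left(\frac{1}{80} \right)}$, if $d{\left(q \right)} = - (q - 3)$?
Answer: $- \frac{31441}{6400} \approx -4.9127$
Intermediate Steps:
$d{\left(q \right)} = 3 - q$ ($d{\left(q \right)} = - (q - 3) = - (-3 + q) = 3 - q$)
$B = -6$ ($B = -10 + 4 = -6$)
$x{\left(v \right)} = 5 + v^{2} - 7 v$ ($x{\left(v \right)} = 2 - \left(-3 - v^{2} + 7 v\right) = 2 + \left(3 + v^{2} - 7 v\right) = 5 + v^{2} - 7 v$)
$- x{\left(\frac{1}{80} \right)} = - (5 + \left(\frac{1}{80}\right)^{2} - \frac{7}{80}) = - (5 + \frac{1}{6400} - \frac{7}{80}) = \left(-1\right) \frac{31441}{6400} = - \frac{31441}{6400}$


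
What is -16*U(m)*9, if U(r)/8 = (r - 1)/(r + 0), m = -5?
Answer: -6912/5 ≈ -1382.4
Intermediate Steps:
U(r) = 8*(-1 + r)/r (U(r) = 8*((r - 1)/(r + 0)) = 8*((-1 + r)/r) = 8*(-1 + r)/r)
-16*U(m)*9 = -16*(8 - 8/(-5))*9 = -16*(8 - 8*(-⅕))*9 = -16*(8 + 8/5)*9 = -16*48/5*9 = -768/5*9 = -6912/5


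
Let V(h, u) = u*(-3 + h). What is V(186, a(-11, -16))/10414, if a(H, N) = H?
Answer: -2013/10414 ≈ -0.19330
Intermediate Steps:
V(186, a(-11, -16))/10414 = -11*(-3 + 186)/10414 = -11*183*(1/10414) = -2013*1/10414 = -2013/10414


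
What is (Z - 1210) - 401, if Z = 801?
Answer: -810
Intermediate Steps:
(Z - 1210) - 401 = (801 - 1210) - 401 = -409 - 401 = -810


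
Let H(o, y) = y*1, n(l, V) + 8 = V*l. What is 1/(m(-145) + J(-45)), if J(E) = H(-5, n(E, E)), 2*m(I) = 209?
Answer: 2/4243 ≈ 0.00047136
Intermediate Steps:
n(l, V) = -8 + V*l
H(o, y) = y
m(I) = 209/2 (m(I) = (1/2)*209 = 209/2)
J(E) = -8 + E**2 (J(E) = -8 + E*E = -8 + E**2)
1/(m(-145) + J(-45)) = 1/(209/2 + (-8 + (-45)**2)) = 1/(209/2 + (-8 + 2025)) = 1/(209/2 + 2017) = 1/(4243/2) = 2/4243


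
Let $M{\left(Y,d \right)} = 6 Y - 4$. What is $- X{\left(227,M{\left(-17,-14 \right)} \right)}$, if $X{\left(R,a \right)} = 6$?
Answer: $-6$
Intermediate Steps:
$M{\left(Y,d \right)} = -4 + 6 Y$
$- X{\left(227,M{\left(-17,-14 \right)} \right)} = \left(-1\right) 6 = -6$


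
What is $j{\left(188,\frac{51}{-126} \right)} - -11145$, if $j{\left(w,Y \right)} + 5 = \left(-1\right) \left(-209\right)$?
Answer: $11349$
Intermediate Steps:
$j{\left(w,Y \right)} = 204$ ($j{\left(w,Y \right)} = -5 - -209 = -5 + 209 = 204$)
$j{\left(188,\frac{51}{-126} \right)} - -11145 = 204 - -11145 = 204 + 11145 = 11349$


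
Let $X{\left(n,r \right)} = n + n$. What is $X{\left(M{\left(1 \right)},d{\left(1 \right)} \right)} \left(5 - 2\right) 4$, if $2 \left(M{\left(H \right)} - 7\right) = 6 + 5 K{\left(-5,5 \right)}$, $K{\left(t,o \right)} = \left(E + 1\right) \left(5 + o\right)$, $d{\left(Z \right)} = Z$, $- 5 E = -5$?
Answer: $1440$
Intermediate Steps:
$E = 1$ ($E = \left(- \frac{1}{5}\right) \left(-5\right) = 1$)
$K{\left(t,o \right)} = 10 + 2 o$ ($K{\left(t,o \right)} = \left(1 + 1\right) \left(5 + o\right) = 2 \left(5 + o\right) = 10 + 2 o$)
$M{\left(H \right)} = 60$ ($M{\left(H \right)} = 7 + \frac{6 + 5 \left(10 + 2 \cdot 5\right)}{2} = 7 + \frac{6 + 5 \left(10 + 10\right)}{2} = 7 + \frac{6 + 5 \cdot 20}{2} = 7 + \frac{6 + 100}{2} = 7 + \frac{1}{2} \cdot 106 = 7 + 53 = 60$)
$X{\left(n,r \right)} = 2 n$
$X{\left(M{\left(1 \right)},d{\left(1 \right)} \right)} \left(5 - 2\right) 4 = 2 \cdot 60 \left(5 - 2\right) 4 = 120 \left(5 - 2\right) 4 = 120 \cdot 3 \cdot 4 = 360 \cdot 4 = 1440$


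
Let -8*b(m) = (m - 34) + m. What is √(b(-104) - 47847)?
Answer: I*√191267/2 ≈ 218.67*I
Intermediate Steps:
b(m) = 17/4 - m/4 (b(m) = -((m - 34) + m)/8 = -((-34 + m) + m)/8 = -(-34 + 2*m)/8 = 17/4 - m/4)
√(b(-104) - 47847) = √((17/4 - ¼*(-104)) - 47847) = √((17/4 + 26) - 47847) = √(121/4 - 47847) = √(-191267/4) = I*√191267/2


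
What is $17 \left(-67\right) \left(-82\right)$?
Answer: $93398$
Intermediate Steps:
$17 \left(-67\right) \left(-82\right) = \left(-1139\right) \left(-82\right) = 93398$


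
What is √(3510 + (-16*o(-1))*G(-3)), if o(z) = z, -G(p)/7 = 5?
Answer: 5*√118 ≈ 54.314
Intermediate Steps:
G(p) = -35 (G(p) = -7*5 = -35)
√(3510 + (-16*o(-1))*G(-3)) = √(3510 - 16*(-1)*(-35)) = √(3510 + 16*(-35)) = √(3510 - 560) = √2950 = 5*√118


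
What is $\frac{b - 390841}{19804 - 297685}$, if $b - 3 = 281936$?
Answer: $\frac{108902}{277881} \approx 0.3919$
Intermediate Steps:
$b = 281939$ ($b = 3 + 281936 = 281939$)
$\frac{b - 390841}{19804 - 297685} = \frac{281939 - 390841}{19804 - 297685} = - \frac{108902}{-277881} = \left(-108902\right) \left(- \frac{1}{277881}\right) = \frac{108902}{277881}$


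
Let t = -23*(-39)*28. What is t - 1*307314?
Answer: -282198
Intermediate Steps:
t = 25116 (t = 897*28 = 25116)
t - 1*307314 = 25116 - 1*307314 = 25116 - 307314 = -282198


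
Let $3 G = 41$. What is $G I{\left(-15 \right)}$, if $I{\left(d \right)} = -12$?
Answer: $-164$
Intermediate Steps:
$G = \frac{41}{3}$ ($G = \frac{1}{3} \cdot 41 = \frac{41}{3} \approx 13.667$)
$G I{\left(-15 \right)} = \frac{41}{3} \left(-12\right) = -164$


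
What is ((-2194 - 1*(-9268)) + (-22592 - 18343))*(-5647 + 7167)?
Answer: -51468720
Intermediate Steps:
((-2194 - 1*(-9268)) + (-22592 - 18343))*(-5647 + 7167) = ((-2194 + 9268) - 40935)*1520 = (7074 - 40935)*1520 = -33861*1520 = -51468720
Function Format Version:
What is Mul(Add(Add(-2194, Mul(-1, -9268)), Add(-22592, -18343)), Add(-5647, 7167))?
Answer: -51468720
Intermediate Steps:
Mul(Add(Add(-2194, Mul(-1, -9268)), Add(-22592, -18343)), Add(-5647, 7167)) = Mul(Add(Add(-2194, 9268), -40935), 1520) = Mul(Add(7074, -40935), 1520) = Mul(-33861, 1520) = -51468720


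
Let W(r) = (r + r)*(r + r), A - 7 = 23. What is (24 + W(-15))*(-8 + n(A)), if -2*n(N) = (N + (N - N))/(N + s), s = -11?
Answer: -154308/19 ≈ -8121.5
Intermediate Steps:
A = 30 (A = 7 + 23 = 30)
n(N) = -N/(2*(-11 + N)) (n(N) = -(N + (N - N))/(2*(N - 11)) = -(N + 0)/(2*(-11 + N)) = -N/(2*(-11 + N)))
W(r) = 4*r² (W(r) = (2*r)*(2*r) = 4*r²)
(24 + W(-15))*(-8 + n(A)) = (24 + 4*(-15)²)*(-8 - 1*30/(-22 + 2*30)) = (24 + 4*225)*(-8 - 1*30/(-22 + 60)) = (24 + 900)*(-8 - 1*30/38) = 924*(-8 - 1*30*1/38) = 924*(-8 - 15/19) = 924*(-167/19) = -154308/19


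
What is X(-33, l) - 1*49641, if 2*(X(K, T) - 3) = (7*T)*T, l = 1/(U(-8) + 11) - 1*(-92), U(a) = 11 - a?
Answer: -35986553/1800 ≈ -19993.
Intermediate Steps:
l = 2761/30 (l = 1/((11 - 1*(-8)) + 11) - 1*(-92) = 1/((11 + 8) + 11) + 92 = 1/(19 + 11) + 92 = 1/30 + 92 = 2761/30 ≈ 92.033)
X(K, T) = 3 + 7*T²/2 (X(K, T) = 3 + ((7*T)*T)/2 = 3 + (7*T²)/2 = 3 + 7*T²/2)
X(-33, l) - 1*49641 = (3 + 7*(2761/30)²/2) - 1*49641 = (3 + (7/2)*(7623121/900)) - 49641 = (3 + 53361847/1800) - 49641 = 53367247/1800 - 49641 = -35986553/1800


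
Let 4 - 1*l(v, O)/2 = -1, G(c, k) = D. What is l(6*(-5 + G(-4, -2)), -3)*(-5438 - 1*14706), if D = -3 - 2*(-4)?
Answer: -201440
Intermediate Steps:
D = 5 (D = -3 + 8 = 5)
G(c, k) = 5
l(v, O) = 10 (l(v, O) = 8 - 2*(-1) = 8 + 2 = 10)
l(6*(-5 + G(-4, -2)), -3)*(-5438 - 1*14706) = 10*(-5438 - 1*14706) = 10*(-5438 - 14706) = 10*(-20144) = -201440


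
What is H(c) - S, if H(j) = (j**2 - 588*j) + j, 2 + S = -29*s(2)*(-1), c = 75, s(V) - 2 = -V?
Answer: -38398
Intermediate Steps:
s(V) = 2 - V
S = -2 (S = -2 - 29*(2 - 1*2)*(-1) = -2 - 29*(2 - 2)*(-1) = -2 - 29*0*(-1) = -2 + 0*(-1) = -2 + 0 = -2)
H(j) = j**2 - 587*j
H(c) - S = 75*(-587 + 75) - 1*(-2) = 75*(-512) + 2 = -38400 + 2 = -38398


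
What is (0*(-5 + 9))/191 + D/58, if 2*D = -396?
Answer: -99/29 ≈ -3.4138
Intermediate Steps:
D = -198 (D = (1/2)*(-396) = -198)
(0*(-5 + 9))/191 + D/58 = (0*(-5 + 9))/191 - 198/58 = (0*4)*(1/191) - 198*1/58 = 0*(1/191) - 99/29 = 0 - 99/29 = -99/29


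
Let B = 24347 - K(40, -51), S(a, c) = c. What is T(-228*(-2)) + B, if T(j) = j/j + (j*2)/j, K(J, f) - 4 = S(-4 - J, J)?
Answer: 24306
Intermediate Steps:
K(J, f) = 4 + J
T(j) = 3 (T(j) = 1 + (2*j)/j = 1 + 2 = 3)
B = 24303 (B = 24347 - (4 + 40) = 24347 - 1*44 = 24347 - 44 = 24303)
T(-228*(-2)) + B = 3 + 24303 = 24306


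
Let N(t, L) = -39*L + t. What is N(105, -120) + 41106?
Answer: 45891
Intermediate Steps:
N(t, L) = t - 39*L
N(105, -120) + 41106 = (105 - 39*(-120)) + 41106 = (105 + 4680) + 41106 = 4785 + 41106 = 45891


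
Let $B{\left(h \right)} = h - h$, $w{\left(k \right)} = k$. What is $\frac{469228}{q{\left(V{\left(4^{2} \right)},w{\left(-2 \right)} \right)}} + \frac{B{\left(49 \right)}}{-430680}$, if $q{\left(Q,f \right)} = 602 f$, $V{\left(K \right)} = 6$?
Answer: $- \frac{117307}{301} \approx -389.72$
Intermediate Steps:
$B{\left(h \right)} = 0$
$\frac{469228}{q{\left(V{\left(4^{2} \right)},w{\left(-2 \right)} \right)}} + \frac{B{\left(49 \right)}}{-430680} = \frac{469228}{602 \left(-2\right)} + \frac{0}{-430680} = \frac{469228}{-1204} + 0 \left(- \frac{1}{430680}\right) = 469228 \left(- \frac{1}{1204}\right) + 0 = - \frac{117307}{301} + 0 = - \frac{117307}{301}$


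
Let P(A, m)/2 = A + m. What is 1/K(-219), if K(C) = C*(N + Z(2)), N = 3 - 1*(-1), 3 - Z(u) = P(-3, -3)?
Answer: -1/4161 ≈ -0.00024033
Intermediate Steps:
P(A, m) = 2*A + 2*m (P(A, m) = 2*(A + m) = 2*A + 2*m)
Z(u) = 15 (Z(u) = 3 - (2*(-3) + 2*(-3)) = 3 - (-6 - 6) = 3 - 1*(-12) = 3 + 12 = 15)
N = 4 (N = 3 + 1 = 4)
K(C) = 19*C (K(C) = C*(4 + 15) = C*19 = 19*C)
1/K(-219) = 1/(19*(-219)) = 1/(-4161) = -1/4161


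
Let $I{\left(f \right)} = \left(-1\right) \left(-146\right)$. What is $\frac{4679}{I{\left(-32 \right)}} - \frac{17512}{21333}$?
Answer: $\frac{97260355}{3114618} \approx 31.227$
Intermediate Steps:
$I{\left(f \right)} = 146$
$\frac{4679}{I{\left(-32 \right)}} - \frac{17512}{21333} = \frac{4679}{146} - \frac{17512}{21333} = \frac{97260355}{3114618}$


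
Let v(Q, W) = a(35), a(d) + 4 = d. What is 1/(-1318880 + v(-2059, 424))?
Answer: -1/1318849 ≈ -7.5824e-7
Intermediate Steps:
a(d) = -4 + d
v(Q, W) = 31 (v(Q, W) = -4 + 35 = 31)
1/(-1318880 + v(-2059, 424)) = 1/(-1318880 + 31) = 1/(-1318849) = -1/1318849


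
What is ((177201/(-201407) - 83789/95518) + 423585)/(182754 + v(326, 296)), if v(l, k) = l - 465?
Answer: 8148891813209969/3513146242534990 ≈ 2.3195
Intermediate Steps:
v(l, k) = -465 + l
((177201/(-201407) - 83789/95518) + 423585)/(182754 + v(326, 296)) = ((177201/(-201407) - 83789/95518) + 423585)/(182754 + (-465 + 326)) = ((177201*(-1/201407) - 83789*1/95518) + 423585)/(182754 - 139) = ((-177201/201407 - 83789/95518) + 423585)/182615 = (-33801576241/19237993826 + 423585)*(1/182615) = (8148891813209969/19237993826)*(1/182615) = 8148891813209969/3513146242534990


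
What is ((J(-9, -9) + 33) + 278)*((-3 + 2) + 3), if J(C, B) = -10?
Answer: 602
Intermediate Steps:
((J(-9, -9) + 33) + 278)*((-3 + 2) + 3) = ((-10 + 33) + 278)*((-3 + 2) + 3) = (23 + 278)*(-1 + 3) = 301*2 = 602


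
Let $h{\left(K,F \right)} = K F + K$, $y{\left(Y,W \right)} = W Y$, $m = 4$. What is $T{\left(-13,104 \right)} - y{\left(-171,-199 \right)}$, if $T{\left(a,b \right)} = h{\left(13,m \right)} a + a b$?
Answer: $-36226$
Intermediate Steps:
$h{\left(K,F \right)} = K + F K$ ($h{\left(K,F \right)} = F K + K = K + F K$)
$T{\left(a,b \right)} = 65 a + a b$ ($T{\left(a,b \right)} = 13 \left(1 + 4\right) a + a b = 13 \cdot 5 a + a b = 65 a + a b$)
$T{\left(-13,104 \right)} - y{\left(-171,-199 \right)} = - 13 \left(65 + 104\right) - \left(-199\right) \left(-171\right) = \left(-13\right) 169 - 34029 = -2197 - 34029 = -36226$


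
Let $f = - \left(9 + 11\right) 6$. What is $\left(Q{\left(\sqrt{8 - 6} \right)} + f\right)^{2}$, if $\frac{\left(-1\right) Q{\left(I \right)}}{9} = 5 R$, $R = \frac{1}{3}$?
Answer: $18225$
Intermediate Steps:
$R = \frac{1}{3} \approx 0.33333$
$Q{\left(I \right)} = -15$ ($Q{\left(I \right)} = - 9 \cdot 5 \cdot \frac{1}{3} = \left(-9\right) \frac{5}{3} = -15$)
$f = -120$ ($f = - 20 \cdot 6 = \left(-1\right) 120 = -120$)
$\left(Q{\left(\sqrt{8 - 6} \right)} + f\right)^{2} = \left(-15 - 120\right)^{2} = \left(-135\right)^{2} = 18225$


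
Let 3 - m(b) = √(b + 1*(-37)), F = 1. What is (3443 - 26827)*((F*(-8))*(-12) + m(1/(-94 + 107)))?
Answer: -2315016 + 93536*I*√390/13 ≈ -2.315e+6 + 1.4209e+5*I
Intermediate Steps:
m(b) = 3 - √(-37 + b) (m(b) = 3 - √(b + 1*(-37)) = 3 - √(b - 37) = 3 - √(-37 + b))
(3443 - 26827)*((F*(-8))*(-12) + m(1/(-94 + 107))) = (3443 - 26827)*((1*(-8))*(-12) + (3 - √(-37 + 1/(-94 + 107)))) = -23384*(-8*(-12) + (3 - √(-37 + 1/13))) = -23384*(96 + (3 - √(-37 + 1/13))) = -23384*(96 + (3 - √(-480/13))) = -23384*(96 + (3 - 4*I*√390/13)) = -23384*(99 - 4*I*√390/13) = -2315016 + 93536*I*√390/13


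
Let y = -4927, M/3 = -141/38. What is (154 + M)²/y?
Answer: -29474041/7114588 ≈ -4.1428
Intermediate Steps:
M = -423/38 (M = 3*(-141/38) = -423/38 ≈ -11.132)
(154 + M)²/y = (154 - 423/38)²/(-4927) = (5429/38)²*(-1/4927) = (29474041/1444)*(-1/4927) = -29474041/7114588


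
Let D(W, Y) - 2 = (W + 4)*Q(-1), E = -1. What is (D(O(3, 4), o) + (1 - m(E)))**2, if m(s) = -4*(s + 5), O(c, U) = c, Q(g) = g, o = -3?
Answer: 144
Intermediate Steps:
m(s) = -20 - 4*s (m(s) = -4*(5 + s) = -20 - 4*s)
D(W, Y) = -2 - W (D(W, Y) = 2 + (W + 4)*(-1) = 2 + (4 + W)*(-1) = 2 + (-4 - W) = -2 - W)
(D(O(3, 4), o) + (1 - m(E)))**2 = ((-2 - 1*3) + (1 - (-20 - 4*(-1))))**2 = ((-2 - 3) + (1 - (-20 + 4)))**2 = (-5 + (1 - 1*(-16)))**2 = (-5 + (1 + 16))**2 = (-5 + 17)**2 = 12**2 = 144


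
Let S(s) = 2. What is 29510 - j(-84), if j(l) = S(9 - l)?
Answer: 29508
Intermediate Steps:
j(l) = 2
29510 - j(-84) = 29510 - 1*2 = 29510 - 2 = 29508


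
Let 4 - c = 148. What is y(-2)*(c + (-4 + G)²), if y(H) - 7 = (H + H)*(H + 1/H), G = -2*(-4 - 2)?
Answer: -1360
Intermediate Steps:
c = -144 (c = 4 - 1*148 = 4 - 148 = -144)
G = 12 (G = -2*(-6) = 12)
y(H) = 7 + 2*H*(H + 1/H) (y(H) = 7 + (H + H)*(H + 1/H) = 7 + (2*H)*(H + 1/H) = 7 + 2*H*(H + 1/H))
y(-2)*(c + (-4 + G)²) = (9 + 2*(-2)²)*(-144 + (-4 + 12)²) = (9 + 2*4)*(-144 + 8²) = (9 + 8)*(-144 + 64) = 17*(-80) = -1360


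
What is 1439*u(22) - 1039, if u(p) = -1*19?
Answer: -28380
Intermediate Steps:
u(p) = -19
1439*u(22) - 1039 = 1439*(-19) - 1039 = -27341 - 1039 = -28380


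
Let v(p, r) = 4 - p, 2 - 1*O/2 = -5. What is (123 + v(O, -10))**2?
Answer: 12769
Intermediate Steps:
O = 14 (O = 4 - 2*(-5) = 4 + 10 = 14)
(123 + v(O, -10))**2 = (123 + (4 - 1*14))**2 = (123 + (4 - 14))**2 = (123 - 10)**2 = 113**2 = 12769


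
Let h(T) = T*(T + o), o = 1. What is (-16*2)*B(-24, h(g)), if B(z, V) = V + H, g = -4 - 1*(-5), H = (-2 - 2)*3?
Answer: 320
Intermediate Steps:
H = -12 (H = -4*3 = -12)
g = 1 (g = -4 + 5 = 1)
h(T) = T*(1 + T) (h(T) = T*(T + 1) = T*(1 + T))
B(z, V) = -12 + V (B(z, V) = V - 12 = -12 + V)
(-16*2)*B(-24, h(g)) = (-16*2)*(-12 + 1*(1 + 1)) = -32*(-12 + 1*2) = -32*(-12 + 2) = -32*(-10) = 320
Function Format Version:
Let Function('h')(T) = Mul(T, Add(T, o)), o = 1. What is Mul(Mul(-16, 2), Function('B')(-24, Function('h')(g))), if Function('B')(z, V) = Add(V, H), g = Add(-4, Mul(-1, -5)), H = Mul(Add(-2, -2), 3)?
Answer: 320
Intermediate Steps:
H = -12 (H = Mul(-4, 3) = -12)
g = 1 (g = Add(-4, 5) = 1)
Function('h')(T) = Mul(T, Add(1, T)) (Function('h')(T) = Mul(T, Add(T, 1)) = Mul(T, Add(1, T)))
Function('B')(z, V) = Add(-12, V) (Function('B')(z, V) = Add(V, -12) = Add(-12, V))
Mul(Mul(-16, 2), Function('B')(-24, Function('h')(g))) = Mul(Mul(-16, 2), Add(-12, Mul(1, Add(1, 1)))) = Mul(-32, Add(-12, Mul(1, 2))) = Mul(-32, Add(-12, 2)) = Mul(-32, -10) = 320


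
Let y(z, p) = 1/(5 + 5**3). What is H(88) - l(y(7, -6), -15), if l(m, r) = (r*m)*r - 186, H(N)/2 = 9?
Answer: 5259/26 ≈ 202.27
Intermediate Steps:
H(N) = 18 (H(N) = 2*9 = 18)
y(z, p) = 1/130 (y(z, p) = 1/(5 + 125) = 1/130)
l(m, r) = -186 + m*r**2 (l(m, r) = (m*r)*r - 186 = m*r**2 - 186 = -186 + m*r**2)
H(88) - l(y(7, -6), -15) = 18 - (-186 + (1/130)*(-15)**2) = 18 - (-186 + (1/130)*225) = 18 - (-186 + 45/26) = 18 - 1*(-4791/26) = 18 + 4791/26 = 5259/26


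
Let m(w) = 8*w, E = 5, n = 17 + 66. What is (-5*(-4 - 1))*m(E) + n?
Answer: 1083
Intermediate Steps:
n = 83
(-5*(-4 - 1))*m(E) + n = (-5*(-4 - 1))*(8*5) + 83 = -5*(-5)*40 + 83 = 25*40 + 83 = 1000 + 83 = 1083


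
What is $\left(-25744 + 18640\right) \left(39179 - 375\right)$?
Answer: $-275663616$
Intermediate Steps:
$\left(-25744 + 18640\right) \left(39179 - 375\right) = \left(-7104\right) 38804 = -275663616$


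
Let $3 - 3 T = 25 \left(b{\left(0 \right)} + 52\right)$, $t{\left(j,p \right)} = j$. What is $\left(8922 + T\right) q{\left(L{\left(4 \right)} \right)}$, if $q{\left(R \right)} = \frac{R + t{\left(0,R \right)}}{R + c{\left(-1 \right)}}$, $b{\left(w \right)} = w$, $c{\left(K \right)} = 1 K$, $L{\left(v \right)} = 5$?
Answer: $\frac{127345}{12} \approx 10612.0$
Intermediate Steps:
$c{\left(K \right)} = K$
$T = - \frac{1297}{3}$ ($T = 1 - \frac{25 \left(0 + 52\right)}{3} = 1 - \frac{25 \cdot 52}{3} = 1 - \frac{1300}{3} = - \frac{1297}{3} \approx -432.33$)
$q{\left(R \right)} = \frac{R}{-1 + R}$ ($q{\left(R \right)} = \frac{R + 0}{R - 1} = \frac{R}{-1 + R}$)
$\left(8922 + T\right) q{\left(L{\left(4 \right)} \right)} = \left(8922 - \frac{1297}{3}\right) \frac{5}{-1 + 5} = \frac{25469 \cdot \frac{5}{4}}{3} = \frac{25469 \cdot 5 \cdot \frac{1}{4}}{3} = \frac{25469}{3} \cdot \frac{5}{4} = \frac{127345}{12}$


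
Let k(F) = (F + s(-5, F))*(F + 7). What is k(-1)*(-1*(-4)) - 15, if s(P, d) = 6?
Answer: 105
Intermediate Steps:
k(F) = (6 + F)*(7 + F) (k(F) = (F + 6)*(F + 7) = (6 + F)*(7 + F))
k(-1)*(-1*(-4)) - 15 = (42 + (-1)**2 + 13*(-1))*(-1*(-4)) - 15 = (42 + 1 - 13)*4 - 15 = 30*4 - 15 = 120 - 15 = 105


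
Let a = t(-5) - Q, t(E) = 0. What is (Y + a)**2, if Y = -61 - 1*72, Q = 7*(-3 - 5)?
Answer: 5929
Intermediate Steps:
Q = -56 (Q = 7*(-8) = -56)
Y = -133 (Y = -61 - 72 = -133)
a = 56 (a = 0 - 1*(-56) = 0 + 56 = 56)
(Y + a)**2 = (-133 + 56)**2 = (-77)**2 = 5929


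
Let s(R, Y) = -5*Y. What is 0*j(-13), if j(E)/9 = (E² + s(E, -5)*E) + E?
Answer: 0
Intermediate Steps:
j(E) = 9*E² + 234*E (j(E) = 9*((E² + (-5*(-5))*E) + E) = 9*((E² + 25*E) + E) = 9*(E² + 26*E) = 9*E² + 234*E)
0*j(-13) = 0*(9*(-13)*(26 - 13)) = 0*(9*(-13)*13) = 0*(-1521) = 0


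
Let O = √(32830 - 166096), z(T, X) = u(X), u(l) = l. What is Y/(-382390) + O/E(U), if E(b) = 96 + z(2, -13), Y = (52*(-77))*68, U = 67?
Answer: 136136/191195 + I*√133266/83 ≈ 0.71203 + 4.3983*I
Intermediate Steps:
Y = -272272 (Y = -4004*68 = -272272)
z(T, X) = X
E(b) = 83 (E(b) = 96 - 13 = 83)
O = I*√133266 (O = √(-133266) = I*√133266 ≈ 365.06*I)
Y/(-382390) + O/E(U) = -272272/(-382390) + (I*√133266)/83 = -272272*(-1/382390) + (I*√133266)*(1/83) = 136136/191195 + I*√133266/83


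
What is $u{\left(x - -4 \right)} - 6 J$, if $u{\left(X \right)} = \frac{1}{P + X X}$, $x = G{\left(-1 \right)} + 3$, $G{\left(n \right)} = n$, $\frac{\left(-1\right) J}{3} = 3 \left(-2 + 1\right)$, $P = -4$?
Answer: $- \frac{1727}{32} \approx -53.969$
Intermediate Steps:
$J = 9$ ($J = - 3 \cdot 3 \left(-2 + 1\right) = - 3 \cdot 3 \left(-1\right) = \left(-3\right) \left(-3\right) = 9$)
$x = 2$ ($x = -1 + 3 = 2$)
$u{\left(X \right)} = \frac{1}{-4 + X^{2}}$ ($u{\left(X \right)} = \frac{1}{-4 + X X} = \frac{1}{-4 + X^{2}}$)
$u{\left(x - -4 \right)} - 6 J = \frac{1}{-4 + \left(2 - -4\right)^{2}} - 54 = \frac{1}{-4 + \left(2 + 4\right)^{2}} - 54 = \frac{1}{-4 + 6^{2}} - 54 = \frac{1}{-4 + 36} - 54 = \frac{1}{32} - 54 = - \frac{1727}{32}$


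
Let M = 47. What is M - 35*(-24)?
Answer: 887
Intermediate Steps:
M - 35*(-24) = 47 - 35*(-24) = 47 + 840 = 887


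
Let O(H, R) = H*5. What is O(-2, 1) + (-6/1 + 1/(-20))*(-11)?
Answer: 1131/20 ≈ 56.550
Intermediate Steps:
O(H, R) = 5*H
O(-2, 1) + (-6/1 + 1/(-20))*(-11) = 5*(-2) + (-6/1 + 1/(-20))*(-11) = -10 + (-6*1 + 1*(-1/20))*(-11) = -10 + (-6 - 1/20)*(-11) = -10 - 121/20*(-11) = -10 + 1331/20 = 1131/20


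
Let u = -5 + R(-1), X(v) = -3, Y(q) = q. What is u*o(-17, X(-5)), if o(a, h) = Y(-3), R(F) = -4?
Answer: 27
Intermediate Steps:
o(a, h) = -3
u = -9 (u = -5 - 4 = -9)
u*o(-17, X(-5)) = -9*(-3) = 27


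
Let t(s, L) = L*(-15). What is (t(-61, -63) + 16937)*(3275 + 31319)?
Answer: 618609908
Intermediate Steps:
t(s, L) = -15*L
(t(-61, -63) + 16937)*(3275 + 31319) = (-15*(-63) + 16937)*(3275 + 31319) = (945 + 16937)*34594 = 17882*34594 = 618609908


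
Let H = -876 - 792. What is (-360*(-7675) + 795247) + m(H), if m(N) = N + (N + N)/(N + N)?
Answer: 3556580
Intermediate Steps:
H = -1668
m(N) = 1 + N (m(N) = N + (2*N)/((2*N)) = N + (2*N)*(1/(2*N)) = N + 1 = 1 + N)
(-360*(-7675) + 795247) + m(H) = (-360*(-7675) + 795247) + (1 - 1668) = (2763000 + 795247) - 1667 = 3558247 - 1667 = 3556580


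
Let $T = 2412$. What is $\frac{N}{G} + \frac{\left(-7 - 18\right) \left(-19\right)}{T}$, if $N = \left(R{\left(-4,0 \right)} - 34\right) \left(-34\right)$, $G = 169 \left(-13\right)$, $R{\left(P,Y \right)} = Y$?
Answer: $- \frac{1744697}{5299164} \approx -0.32924$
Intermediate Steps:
$G = -2197$
$N = 1156$ ($N = \left(0 - 34\right) \left(-34\right) = \left(-34\right) \left(-34\right) = 1156$)
$\frac{N}{G} + \frac{\left(-7 - 18\right) \left(-19\right)}{T} = \frac{1156}{-2197} + \frac{\left(-7 - 18\right) \left(-19\right)}{2412} = 1156 \left(- \frac{1}{2197}\right) + \left(-25\right) \left(-19\right) \frac{1}{2412} = - \frac{1156}{2197} + 475 \cdot \frac{1}{2412} = - \frac{1156}{2197} + \frac{475}{2412} = - \frac{1744697}{5299164}$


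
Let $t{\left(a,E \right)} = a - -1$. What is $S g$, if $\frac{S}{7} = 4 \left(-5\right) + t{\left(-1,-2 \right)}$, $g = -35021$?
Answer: $4902940$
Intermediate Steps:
$t{\left(a,E \right)} = 1 + a$ ($t{\left(a,E \right)} = a + 1 = 1 + a$)
$S = -140$ ($S = 7 \left(4 \left(-5\right) + \left(1 - 1\right)\right) = 7 \left(-20 + 0\right) = 7 \left(-20\right) = -140$)
$S g = \left(-140\right) \left(-35021\right) = 4902940$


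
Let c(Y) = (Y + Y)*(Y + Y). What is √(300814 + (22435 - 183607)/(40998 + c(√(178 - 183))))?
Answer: 2*√31569950414485/20489 ≈ 548.46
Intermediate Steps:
c(Y) = 4*Y² (c(Y) = (2*Y)*(2*Y) = 4*Y²)
√(300814 + (22435 - 183607)/(40998 + c(√(178 - 183)))) = √(300814 + (22435 - 183607)/(40998 + 4*(√(178 - 183))²)) = √(300814 - 161172/(40998 + 4*(√(-5))²)) = √(300814 - 161172/(40998 + 4*(I*√5)²)) = √(300814 - 161172/(40998 + 4*(-5))) = √(300814 - 161172/(40998 - 20)) = √(300814 - 161172/40978) = √(300814 - 161172*1/40978) = √(300814 - 80586/20489) = √(6163297460/20489) = 2*√31569950414485/20489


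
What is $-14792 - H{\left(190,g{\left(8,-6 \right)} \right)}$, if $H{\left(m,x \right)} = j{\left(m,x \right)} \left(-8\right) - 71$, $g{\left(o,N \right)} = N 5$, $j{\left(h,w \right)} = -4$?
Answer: $-14753$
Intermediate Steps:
$g{\left(o,N \right)} = 5 N$
$H{\left(m,x \right)} = -39$ ($H{\left(m,x \right)} = \left(-4\right) \left(-8\right) - 71 = 32 - 71 = -39$)
$-14792 - H{\left(190,g{\left(8,-6 \right)} \right)} = -14792 - -39 = -14792 + 39 = -14753$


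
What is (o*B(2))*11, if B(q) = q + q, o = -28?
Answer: -1232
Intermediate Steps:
B(q) = 2*q
(o*B(2))*11 = -56*2*11 = -28*4*11 = -112*11 = -1232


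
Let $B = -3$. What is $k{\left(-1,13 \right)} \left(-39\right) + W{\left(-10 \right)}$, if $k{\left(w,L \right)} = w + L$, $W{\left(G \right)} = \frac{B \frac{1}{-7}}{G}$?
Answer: $- \frac{32763}{70} \approx -468.04$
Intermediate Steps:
$W{\left(G \right)} = \frac{3}{7 G}$ ($W{\left(G \right)} = \frac{\left(-3\right) \frac{1}{-7}}{G} = \frac{\left(-3\right) \left(- \frac{1}{7}\right)}{G} = \frac{3}{7 G}$)
$k{\left(w,L \right)} = L + w$
$k{\left(-1,13 \right)} \left(-39\right) + W{\left(-10 \right)} = \left(13 - 1\right) \left(-39\right) + \frac{3}{7 \left(-10\right)} = 12 \left(-39\right) + \frac{3}{7} \left(- \frac{1}{10}\right) = -468 - \frac{3}{70} = - \frac{32763}{70}$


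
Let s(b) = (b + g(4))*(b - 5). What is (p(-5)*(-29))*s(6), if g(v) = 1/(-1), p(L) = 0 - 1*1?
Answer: 145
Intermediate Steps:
p(L) = -1 (p(L) = 0 - 1 = -1)
g(v) = -1 (g(v) = 1*(-1) = -1)
s(b) = (-1 + b)*(-5 + b) (s(b) = (b - 1)*(b - 5) = (-1 + b)*(-5 + b))
(p(-5)*(-29))*s(6) = (-1*(-29))*(5 + 6² - 6*6) = 29*(5 + 36 - 36) = 29*5 = 145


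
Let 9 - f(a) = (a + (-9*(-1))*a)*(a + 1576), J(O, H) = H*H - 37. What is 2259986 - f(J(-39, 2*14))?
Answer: 19612787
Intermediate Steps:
J(O, H) = -37 + H**2 (J(O, H) = H**2 - 37 = -37 + H**2)
f(a) = 9 - 10*a*(1576 + a) (f(a) = 9 - (a + (-9*(-1))*a)*(a + 1576) = 9 - (a + 9*a)*(1576 + a) = 9 - 10*a*(1576 + a))
2259986 - f(J(-39, 2*14)) = 2259986 - (9 - 15760*(-37 + (2*14)**2) - 10*(-37 + (2*14)**2)**2) = 2259986 - (9 - 15760*(-37 + 28**2) - 10*(-37 + 28**2)**2) = 2259986 - (9 - 15760*(-37 + 784) - 10*(-37 + 784)**2) = 2259986 - (9 - 15760*747 - 10*747**2) = 2259986 - (9 - 11772720 - 10*558009) = 2259986 - (9 - 11772720 - 5580090) = 2259986 - 1*(-17352801) = 2259986 + 17352801 = 19612787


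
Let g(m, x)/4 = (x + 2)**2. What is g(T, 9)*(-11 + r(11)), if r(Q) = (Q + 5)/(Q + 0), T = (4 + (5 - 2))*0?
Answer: -4620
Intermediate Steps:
T = 0 (T = (4 + 3)*0 = 7*0 = 0)
g(m, x) = 4*(2 + x)**2 (g(m, x) = 4*(x + 2)**2 = 4*(2 + x)**2)
r(Q) = (5 + Q)/Q
g(T, 9)*(-11 + r(11)) = (4*(2 + 9)**2)*(-11 + (5 + 11)/11) = (4*11**2)*(-11 + (1/11)*16) = (4*121)*(-11 + 16/11) = 484*(-105/11) = -4620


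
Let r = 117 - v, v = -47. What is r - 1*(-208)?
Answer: 372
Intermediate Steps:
r = 164 (r = 117 - 1*(-47) = 117 + 47 = 164)
r - 1*(-208) = 164 - 1*(-208) = 164 + 208 = 372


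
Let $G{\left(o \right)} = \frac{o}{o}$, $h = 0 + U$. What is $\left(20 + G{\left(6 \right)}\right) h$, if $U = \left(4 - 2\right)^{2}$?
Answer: $84$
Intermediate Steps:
$U = 4$ ($U = 2^{2} = 4$)
$h = 4$ ($h = 0 + 4 = 4$)
$G{\left(o \right)} = 1$
$\left(20 + G{\left(6 \right)}\right) h = \left(20 + 1\right) 4 = 21 \cdot 4 = 84$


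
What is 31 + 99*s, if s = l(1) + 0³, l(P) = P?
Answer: 130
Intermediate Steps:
s = 1 (s = 1 + 0³ = 1 + 0 = 1)
31 + 99*s = 31 + 99*1 = 31 + 99 = 130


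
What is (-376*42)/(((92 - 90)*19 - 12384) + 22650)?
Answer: -141/92 ≈ -1.5326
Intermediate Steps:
(-376*42)/(((92 - 90)*19 - 12384) + 22650) = -15792/((2*19 - 12384) + 22650) = -15792/((38 - 12384) + 22650) = -15792/(-12346 + 22650) = -15792/10304 = -15792*1/10304 = -141/92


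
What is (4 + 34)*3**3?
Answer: 1026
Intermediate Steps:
(4 + 34)*3**3 = 38*27 = 1026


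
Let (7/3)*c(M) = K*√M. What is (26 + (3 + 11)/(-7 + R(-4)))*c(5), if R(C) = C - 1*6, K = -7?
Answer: -1284*√5/17 ≈ -168.89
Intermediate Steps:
R(C) = -6 + C (R(C) = C - 6 = -6 + C)
c(M) = -3*√M (c(M) = 3*(-7*√M)/7 = -3*√M)
(26 + (3 + 11)/(-7 + R(-4)))*c(5) = (26 + (3 + 11)/(-7 + (-6 - 4)))*(-3*√5) = (26 + 14/(-7 - 10))*(-3*√5) = (26 + 14/(-17))*(-3*√5) = (26 + 14*(-1/17))*(-3*√5) = (26 - 14/17)*(-3*√5) = 428*(-3*√5)/17 = -1284*√5/17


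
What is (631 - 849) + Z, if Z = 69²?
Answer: 4543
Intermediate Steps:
Z = 4761
(631 - 849) + Z = (631 - 849) + 4761 = -218 + 4761 = 4543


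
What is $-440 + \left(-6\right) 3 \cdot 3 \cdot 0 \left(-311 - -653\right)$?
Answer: $-440$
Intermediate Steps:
$-440 + \left(-6\right) 3 \cdot 3 \cdot 0 \left(-311 - -653\right) = -440 + \left(-18\right) 0 \left(-311 + 653\right) = -440 + 0 \cdot 342 = -440 + 0 = -440$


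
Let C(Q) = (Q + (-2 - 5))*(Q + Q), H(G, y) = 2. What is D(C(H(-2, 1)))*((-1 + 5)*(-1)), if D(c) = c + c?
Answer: 160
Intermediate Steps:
C(Q) = 2*Q*(-7 + Q) (C(Q) = (Q - 7)*(2*Q) = (-7 + Q)*(2*Q) = 2*Q*(-7 + Q))
D(c) = 2*c
D(C(H(-2, 1)))*((-1 + 5)*(-1)) = (2*(2*2*(-7 + 2)))*((-1 + 5)*(-1)) = (2*(2*2*(-5)))*(4*(-1)) = (2*(-20))*(-4) = -40*(-4) = 160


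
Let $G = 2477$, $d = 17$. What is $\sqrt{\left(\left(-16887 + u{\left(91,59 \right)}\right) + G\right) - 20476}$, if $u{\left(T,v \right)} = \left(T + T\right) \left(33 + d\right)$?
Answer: $i \sqrt{25786} \approx 160.58 i$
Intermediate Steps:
$u{\left(T,v \right)} = 100 T$ ($u{\left(T,v \right)} = \left(T + T\right) \left(33 + 17\right) = 2 T 50 = 100 T$)
$\sqrt{\left(\left(-16887 + u{\left(91,59 \right)}\right) + G\right) - 20476} = \sqrt{\left(\left(-16887 + 100 \cdot 91\right) + 2477\right) - 20476} = \sqrt{\left(\left(-16887 + 9100\right) + 2477\right) - 20476} = \sqrt{\left(-7787 + 2477\right) - 20476} = \sqrt{-5310 - 20476} = \sqrt{-25786} = i \sqrt{25786}$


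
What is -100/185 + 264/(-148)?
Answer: -86/37 ≈ -2.3243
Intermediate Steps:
-100/185 + 264/(-148) = -100*1/185 + 264*(-1/148) = -20/37 - 66/37 = -86/37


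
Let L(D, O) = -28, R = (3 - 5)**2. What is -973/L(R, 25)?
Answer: 139/4 ≈ 34.750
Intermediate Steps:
R = 4 (R = (-2)**2 = 4)
-973/L(R, 25) = -973/(-28) = -973*(-1/28) = 139/4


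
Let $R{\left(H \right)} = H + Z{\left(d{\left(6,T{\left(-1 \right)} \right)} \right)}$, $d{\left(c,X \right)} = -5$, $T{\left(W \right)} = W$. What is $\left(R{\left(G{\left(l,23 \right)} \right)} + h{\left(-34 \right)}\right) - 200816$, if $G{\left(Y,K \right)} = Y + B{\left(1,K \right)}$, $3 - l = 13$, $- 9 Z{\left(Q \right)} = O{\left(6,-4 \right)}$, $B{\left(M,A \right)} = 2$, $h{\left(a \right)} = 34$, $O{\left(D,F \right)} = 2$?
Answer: $- \frac{1807112}{9} \approx -2.0079 \cdot 10^{5}$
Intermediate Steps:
$Z{\left(Q \right)} = - \frac{2}{9}$ ($Z{\left(Q \right)} = \left(- \frac{1}{9}\right) 2 = - \frac{2}{9}$)
$l = -10$ ($l = 3 - 13 = -10$)
$G{\left(Y,K \right)} = 2 + Y$ ($G{\left(Y,K \right)} = Y + 2 = 2 + Y$)
$R{\left(H \right)} = - \frac{2}{9} + H$ ($R{\left(H \right)} = H - \frac{2}{9} = - \frac{2}{9} + H$)
$\left(R{\left(G{\left(l,23 \right)} \right)} + h{\left(-34 \right)}\right) - 200816 = \left(\left(- \frac{2}{9} + \left(2 - 10\right)\right) + 34\right) - 200816 = \left(\left(- \frac{2}{9} - 8\right) + 34\right) - 200816 = \left(- \frac{74}{9} + 34\right) - 200816 = \frac{232}{9} - 200816 = - \frac{1807112}{9}$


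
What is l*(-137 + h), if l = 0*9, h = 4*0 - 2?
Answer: 0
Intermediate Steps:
h = -2 (h = 0 - 2 = -2)
l = 0
l*(-137 + h) = 0*(-137 - 2) = 0*(-139) = 0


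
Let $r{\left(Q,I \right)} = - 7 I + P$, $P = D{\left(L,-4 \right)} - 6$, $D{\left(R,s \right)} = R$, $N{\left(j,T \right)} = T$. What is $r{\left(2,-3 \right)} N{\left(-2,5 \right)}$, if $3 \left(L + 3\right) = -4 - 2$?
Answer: $50$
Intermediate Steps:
$L = -5$ ($L = -3 + \frac{-4 - 2}{3} = -3 + \frac{1}{3} \left(-6\right) = -3 - 2 = -5$)
$P = -11$ ($P = -5 - 6 = -11$)
$r{\left(Q,I \right)} = -11 - 7 I$ ($r{\left(Q,I \right)} = - 7 I - 11 = -11 - 7 I$)
$r{\left(2,-3 \right)} N{\left(-2,5 \right)} = \left(-11 - -21\right) 5 = \left(-11 + 21\right) 5 = 10 \cdot 5 = 50$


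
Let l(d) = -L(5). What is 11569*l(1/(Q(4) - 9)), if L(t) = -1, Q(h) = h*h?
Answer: 11569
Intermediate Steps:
Q(h) = h**2
l(d) = 1 (l(d) = -1*(-1) = 1)
11569*l(1/(Q(4) - 9)) = 11569*1 = 11569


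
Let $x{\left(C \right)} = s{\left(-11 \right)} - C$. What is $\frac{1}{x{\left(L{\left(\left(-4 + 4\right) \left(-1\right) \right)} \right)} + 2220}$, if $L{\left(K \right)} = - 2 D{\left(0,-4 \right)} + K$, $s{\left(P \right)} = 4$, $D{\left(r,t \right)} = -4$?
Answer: $\frac{1}{2216} \approx 0.00045126$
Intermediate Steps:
$L{\left(K \right)} = 8 + K$ ($L{\left(K \right)} = \left(-2\right) \left(-4\right) + K = 8 + K$)
$x{\left(C \right)} = 4 - C$
$\frac{1}{x{\left(L{\left(\left(-4 + 4\right) \left(-1\right) \right)} \right)} + 2220} = \frac{1}{\left(4 - \left(8 + \left(-4 + 4\right) \left(-1\right)\right)\right) + 2220} = \frac{1}{\left(4 - \left(8 + 0 \left(-1\right)\right)\right) + 2220} = \frac{1}{\left(4 - \left(8 + 0\right)\right) + 2220} = \frac{1}{\left(4 - 8\right) + 2220} = \frac{1}{-4 + 2220} = \frac{1}{2216}$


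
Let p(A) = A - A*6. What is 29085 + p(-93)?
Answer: 29550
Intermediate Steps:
p(A) = -5*A (p(A) = A - 6*A = -5*A)
29085 + p(-93) = 29085 - 5*(-93) = 29085 + 465 = 29550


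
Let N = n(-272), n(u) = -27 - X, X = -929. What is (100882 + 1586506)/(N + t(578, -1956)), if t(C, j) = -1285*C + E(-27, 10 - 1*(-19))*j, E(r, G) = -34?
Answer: -421847/168831 ≈ -2.4986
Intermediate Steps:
t(C, j) = -1285*C - 34*j
n(u) = 902 (n(u) = -27 - 1*(-929) = -27 + 929 = 902)
N = 902
(100882 + 1586506)/(N + t(578, -1956)) = (100882 + 1586506)/(902 + (-1285*578 - 34*(-1956))) = 1687388/(902 + (-742730 + 66504)) = 1687388/(902 - 676226) = 1687388/(-675324) = 1687388*(-1/675324) = -421847/168831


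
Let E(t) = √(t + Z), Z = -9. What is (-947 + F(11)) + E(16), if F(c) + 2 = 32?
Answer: -917 + √7 ≈ -914.35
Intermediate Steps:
F(c) = 30 (F(c) = -2 + 32 = 30)
E(t) = √(-9 + t) (E(t) = √(t - 9) = √(-9 + t))
(-947 + F(11)) + E(16) = (-947 + 30) + √(-9 + 16) = -917 + √7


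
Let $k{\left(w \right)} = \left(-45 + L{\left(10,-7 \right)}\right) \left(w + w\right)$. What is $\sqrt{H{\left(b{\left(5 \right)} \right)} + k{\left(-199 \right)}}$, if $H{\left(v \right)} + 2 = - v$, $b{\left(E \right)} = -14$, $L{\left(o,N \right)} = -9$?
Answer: $32 \sqrt{21} \approx 146.64$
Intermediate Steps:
$H{\left(v \right)} = -2 - v$
$k{\left(w \right)} = - 108 w$ ($k{\left(w \right)} = \left(-45 - 9\right) \left(w + w\right) = - 54 \cdot 2 w = - 108 w$)
$\sqrt{H{\left(b{\left(5 \right)} \right)} + k{\left(-199 \right)}} = \sqrt{\left(-2 - -14\right) - -21492} = \sqrt{\left(-2 + 14\right) + 21492} = \sqrt{12 + 21492} = \sqrt{21504} = 32 \sqrt{21}$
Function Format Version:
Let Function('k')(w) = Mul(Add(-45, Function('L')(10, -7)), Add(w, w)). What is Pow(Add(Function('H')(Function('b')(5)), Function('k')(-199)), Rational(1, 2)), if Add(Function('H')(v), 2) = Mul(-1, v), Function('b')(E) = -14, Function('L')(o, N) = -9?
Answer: Mul(32, Pow(21, Rational(1, 2))) ≈ 146.64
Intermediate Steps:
Function('H')(v) = Add(-2, Mul(-1, v))
Function('k')(w) = Mul(-108, w) (Function('k')(w) = Mul(Add(-45, -9), Add(w, w)) = Mul(-54, Mul(2, w)) = Mul(-108, w))
Pow(Add(Function('H')(Function('b')(5)), Function('k')(-199)), Rational(1, 2)) = Pow(Add(Add(-2, Mul(-1, -14)), Mul(-108, -199)), Rational(1, 2)) = Pow(Add(Add(-2, 14), 21492), Rational(1, 2)) = Pow(Add(12, 21492), Rational(1, 2)) = Pow(21504, Rational(1, 2)) = Mul(32, Pow(21, Rational(1, 2)))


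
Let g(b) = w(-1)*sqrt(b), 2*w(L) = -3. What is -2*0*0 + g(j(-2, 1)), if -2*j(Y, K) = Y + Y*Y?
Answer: -3*I/2 ≈ -1.5*I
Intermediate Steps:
w(L) = -3/2 (w(L) = (1/2)*(-3) = -3/2)
j(Y, K) = -Y/2 - Y**2/2 (j(Y, K) = -(Y + Y*Y)/2 = -(Y + Y**2)/2 = -Y/2 - Y**2/2)
g(b) = -3*sqrt(b)/2
-2*0*0 + g(j(-2, 1)) = -2*0*0 - 3*I/2 = 0*0 - 3*I/2 = 0 - 3*I/2 = -3*I/2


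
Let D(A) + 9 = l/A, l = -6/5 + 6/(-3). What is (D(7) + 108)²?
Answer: 11895601/1225 ≈ 9710.7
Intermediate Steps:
l = -16/5 (l = -6*⅕ + 6*(-⅓) = -6/5 - 2 = -16/5 ≈ -3.2000)
D(A) = -9 - 16/(5*A)
(D(7) + 108)² = ((-9 - 16/5/7) + 108)² = ((-9 - 16/5*⅐) + 108)² = ((-9 - 16/35) + 108)² = (-331/35 + 108)² = (3449/35)² = 11895601/1225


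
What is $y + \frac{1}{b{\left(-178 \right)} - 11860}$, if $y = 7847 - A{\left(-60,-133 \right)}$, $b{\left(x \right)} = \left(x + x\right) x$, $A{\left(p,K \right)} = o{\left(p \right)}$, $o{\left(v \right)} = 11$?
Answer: $\frac{403616689}{51508} \approx 7836.0$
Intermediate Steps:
$A{\left(p,K \right)} = 11$
$b{\left(x \right)} = 2 x^{2}$ ($b{\left(x \right)} = 2 x x = 2 x^{2}$)
$y = 7836$ ($y = 7847 - 11 = 7836$)
$y + \frac{1}{b{\left(-178 \right)} - 11860} = 7836 + \frac{1}{2 \left(-178\right)^{2} - 11860} = 7836 + \frac{1}{2 \cdot 31684 - 11860} = 7836 + \frac{1}{63368 - 11860} = 7836 + \frac{1}{51508} = \frac{403616689}{51508}$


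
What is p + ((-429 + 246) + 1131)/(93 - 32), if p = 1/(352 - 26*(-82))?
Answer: 2354893/151524 ≈ 15.541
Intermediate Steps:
p = 1/2484 (p = 1/(352 + 2132) = 1/2484 ≈ 0.00040258)
p + ((-429 + 246) + 1131)/(93 - 32) = 1/2484 + ((-429 + 246) + 1131)/(93 - 32) = 1/2484 + (-183 + 1131)/61 = 1/2484 + 948*(1/61) = 1/2484 + 948/61 = 2354893/151524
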